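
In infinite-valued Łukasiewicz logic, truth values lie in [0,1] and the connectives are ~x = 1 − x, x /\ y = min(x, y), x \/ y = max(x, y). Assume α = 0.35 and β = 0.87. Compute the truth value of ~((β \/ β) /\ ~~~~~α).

0.35

β \/ β = max(0.87, 0.87) = 0.87
~α = 1 − 0.35 = 0.65
~~α = 1 − 0.65 = 0.35
~~~α = 1 − 0.35 = 0.65
~~~~α = 1 − 0.65 = 0.35
~~~~~α = 1 − 0.35 = 0.65
(β \/ β) /\ ~~~~~α = min(0.87, 0.65) = 0.65
~((β \/ β) /\ ~~~~~α) = 1 − 0.65 = 0.35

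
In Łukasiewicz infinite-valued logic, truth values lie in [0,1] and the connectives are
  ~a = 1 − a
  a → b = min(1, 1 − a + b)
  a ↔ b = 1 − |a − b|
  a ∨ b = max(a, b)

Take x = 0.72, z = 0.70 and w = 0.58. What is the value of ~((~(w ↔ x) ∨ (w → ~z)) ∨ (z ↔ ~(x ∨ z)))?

0.28

w ↔ x = 1 − |0.58 − 0.72| = 1 − 0.14 = 0.86
~(w ↔ x) = 1 − 0.86 = 0.14
~z = 1 − 0.70 = 0.30
w → ~z = min(1, 1 − 0.58 + 0.30) = min(1, 0.72) = 0.72
~(w ↔ x) ∨ (w → ~z) = max(0.14, 0.72) = 0.72
x ∨ z = max(0.72, 0.70) = 0.72
~(x ∨ z) = 1 − 0.72 = 0.28
z ↔ ~(x ∨ z) = 1 − |0.70 − 0.28| = 1 − 0.42 = 0.58
(~(w ↔ x) ∨ (w → ~z)) ∨ (z ↔ ~(x ∨ z)) = max(0.72, 0.58) = 0.72
~((~(w ↔ x) ∨ (w → ~z)) ∨ (z ↔ ~(x ∨ z))) = 1 − 0.72 = 0.28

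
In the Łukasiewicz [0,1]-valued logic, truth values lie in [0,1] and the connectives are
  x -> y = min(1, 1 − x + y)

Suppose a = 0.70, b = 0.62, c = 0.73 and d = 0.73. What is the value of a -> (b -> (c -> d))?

c -> d = min(1, 1 − 0.73 + 0.73) = min(1, 1.00) = 1.00
b -> (c -> d) = min(1, 1 − 0.62 + 1.00) = min(1, 1.38) = 1.00
a -> (b -> (c -> d)) = min(1, 1 − 0.70 + 1.00) = min(1, 1.30) = 1.00

1.00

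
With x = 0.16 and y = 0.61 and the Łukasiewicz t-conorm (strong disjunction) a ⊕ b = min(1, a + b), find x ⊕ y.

0.77

x ⊕ y = min(1, 0.16 + 0.61) = min(1, 0.77) = 0.77
For comparison, the Gödel t-conorm max(a, b) would give 0.61.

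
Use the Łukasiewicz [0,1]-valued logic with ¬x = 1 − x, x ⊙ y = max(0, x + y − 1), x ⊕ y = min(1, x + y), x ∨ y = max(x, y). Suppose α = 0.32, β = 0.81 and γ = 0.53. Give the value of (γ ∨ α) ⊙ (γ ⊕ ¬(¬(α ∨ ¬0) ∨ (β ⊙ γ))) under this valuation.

γ ∨ α = max(0.53, 0.32) = 0.53
¬0 = 1 − 0.00 = 1.00
α ∨ ¬0 = max(0.32, 1.00) = 1.00
¬(α ∨ ¬0) = 1 − 1.00 = 0.00
β ⊙ γ = max(0, 0.81 + 0.53 − 1) = max(0, 0.34) = 0.34
¬(α ∨ ¬0) ∨ (β ⊙ γ) = max(0.00, 0.34) = 0.34
¬(¬(α ∨ ¬0) ∨ (β ⊙ γ)) = 1 − 0.34 = 0.66
γ ⊕ ¬(¬(α ∨ ¬0) ∨ (β ⊙ γ)) = min(1, 0.53 + 0.66) = min(1, 1.19) = 1.00
(γ ∨ α) ⊙ (γ ⊕ ¬(¬(α ∨ ¬0) ∨ (β ⊙ γ))) = max(0, 0.53 + 1.00 − 1) = max(0, 0.53) = 0.53

0.53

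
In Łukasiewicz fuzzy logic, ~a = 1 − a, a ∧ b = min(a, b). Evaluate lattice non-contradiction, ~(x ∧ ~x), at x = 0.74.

0.74

~x = 1 − 0.74 = 0.26
x ∧ ~x = min(0.74, 0.26) = 0.26
~(x ∧ ~x) = 1 − 0.26 = 0.74
(The value 0.74 < 1 shows this instance is not satisfied; not a Ł∞-tautology — its value is 1 − min(a, 1−a).)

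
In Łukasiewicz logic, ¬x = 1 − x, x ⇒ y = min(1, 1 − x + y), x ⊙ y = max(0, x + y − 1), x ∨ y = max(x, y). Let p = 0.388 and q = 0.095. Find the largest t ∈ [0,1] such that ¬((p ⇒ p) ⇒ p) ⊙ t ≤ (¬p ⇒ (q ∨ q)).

0.871

p ⇒ p = min(1, 1 − 0.388 + 0.388) = min(1, 1.000) = 1.000
(p ⇒ p) ⇒ p = min(1, 1 − 1.000 + 0.388) = min(1, 0.388) = 0.388
¬((p ⇒ p) ⇒ p) = 1 − 0.388 = 0.612
So the left factor is ¬((p ⇒ p) ⇒ p) = 0.612.
¬p = 1 − 0.388 = 0.612
q ∨ q = max(0.095, 0.095) = 0.095
¬p ⇒ (q ∨ q) = min(1, 1 − 0.612 + 0.095) = min(1, 0.483) = 0.483
So the right-hand bound is ¬p ⇒ (q ∨ q) = 0.483.
The residuum of the Łukasiewicz t-norm gives the supremum: min(1, 1 − 0.612 + 0.483).
1 − 0.612 + 0.483 = 0.871, so t = min(1, 0.871) = 0.871.
Check: 0.612 ⊙ 0.871 = max(0, 0.483) = 0.483 ≤ 0.483.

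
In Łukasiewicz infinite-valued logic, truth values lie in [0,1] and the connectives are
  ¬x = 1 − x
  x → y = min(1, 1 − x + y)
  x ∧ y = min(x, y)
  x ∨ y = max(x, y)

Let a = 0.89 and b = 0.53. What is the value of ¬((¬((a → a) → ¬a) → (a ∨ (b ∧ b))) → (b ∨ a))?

0.11

a → a = min(1, 1 − 0.89 + 0.89) = min(1, 1.00) = 1.00
¬a = 1 − 0.89 = 0.11
(a → a) → ¬a = min(1, 1 − 1.00 + 0.11) = min(1, 0.11) = 0.11
¬((a → a) → ¬a) = 1 − 0.11 = 0.89
b ∧ b = min(0.53, 0.53) = 0.53
a ∨ (b ∧ b) = max(0.89, 0.53) = 0.89
¬((a → a) → ¬a) → (a ∨ (b ∧ b)) = min(1, 1 − 0.89 + 0.89) = min(1, 1.00) = 1.00
b ∨ a = max(0.53, 0.89) = 0.89
(¬((a → a) → ¬a) → (a ∨ (b ∧ b))) → (b ∨ a) = min(1, 1 − 1.00 + 0.89) = min(1, 0.89) = 0.89
¬((¬((a → a) → ¬a) → (a ∨ (b ∧ b))) → (b ∨ a)) = 1 − 0.89 = 0.11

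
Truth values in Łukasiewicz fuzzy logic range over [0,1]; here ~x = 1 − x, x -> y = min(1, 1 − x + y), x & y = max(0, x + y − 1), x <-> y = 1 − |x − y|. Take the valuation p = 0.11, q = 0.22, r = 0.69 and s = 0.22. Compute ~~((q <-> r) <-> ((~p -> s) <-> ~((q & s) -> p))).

0.86

q <-> r = 1 − |0.22 − 0.69| = 1 − 0.47 = 0.53
~p = 1 − 0.11 = 0.89
~p -> s = min(1, 1 − 0.89 + 0.22) = min(1, 0.33) = 0.33
q & s = max(0, 0.22 + 0.22 − 1) = max(0, -0.56) = 0.00
(q & s) -> p = min(1, 1 − 0.00 + 0.11) = min(1, 1.11) = 1.00
~((q & s) -> p) = 1 − 1.00 = 0.00
(~p -> s) <-> ~((q & s) -> p) = 1 − |0.33 − 0.00| = 1 − 0.33 = 0.67
(q <-> r) <-> ((~p -> s) <-> ~((q & s) -> p)) = 1 − |0.53 − 0.67| = 1 − 0.14 = 0.86
~((q <-> r) <-> ((~p -> s) <-> ~((q & s) -> p))) = 1 − 0.86 = 0.14
~~((q <-> r) <-> ((~p -> s) <-> ~((q & s) -> p))) = 1 − 0.14 = 0.86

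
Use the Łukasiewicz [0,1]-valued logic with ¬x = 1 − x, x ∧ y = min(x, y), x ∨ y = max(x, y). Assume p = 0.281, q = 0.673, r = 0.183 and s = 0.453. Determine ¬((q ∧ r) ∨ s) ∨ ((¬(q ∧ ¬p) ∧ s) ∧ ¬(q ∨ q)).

0.547

q ∧ r = min(0.673, 0.183) = 0.183
(q ∧ r) ∨ s = max(0.183, 0.453) = 0.453
¬((q ∧ r) ∨ s) = 1 − 0.453 = 0.547
¬p = 1 − 0.281 = 0.719
q ∧ ¬p = min(0.673, 0.719) = 0.673
¬(q ∧ ¬p) = 1 − 0.673 = 0.327
¬(q ∧ ¬p) ∧ s = min(0.327, 0.453) = 0.327
q ∨ q = max(0.673, 0.673) = 0.673
¬(q ∨ q) = 1 − 0.673 = 0.327
(¬(q ∧ ¬p) ∧ s) ∧ ¬(q ∨ q) = min(0.327, 0.327) = 0.327
¬((q ∧ r) ∨ s) ∨ ((¬(q ∧ ¬p) ∧ s) ∧ ¬(q ∨ q)) = max(0.547, 0.327) = 0.547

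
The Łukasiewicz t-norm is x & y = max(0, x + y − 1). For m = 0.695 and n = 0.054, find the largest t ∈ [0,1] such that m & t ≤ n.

The residuum of the Łukasiewicz t-norm gives the supremum: min(1, 1 − 0.695 + 0.054).
1 − 0.695 + 0.054 = 0.359, so t = min(1, 0.359) = 0.359.
Check: 0.695 & 0.359 = max(0, 0.054) = 0.054 ≤ 0.054.

0.359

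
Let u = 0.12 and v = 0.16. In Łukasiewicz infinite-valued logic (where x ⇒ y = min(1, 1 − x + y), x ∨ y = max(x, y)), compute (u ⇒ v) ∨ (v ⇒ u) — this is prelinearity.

1.00

u ⇒ v = min(1, 1 − 0.12 + 0.16) = min(1, 1.04) = 1.00
v ⇒ u = min(1, 1 − 0.16 + 0.12) = min(1, 0.96) = 0.96
(u ⇒ v) ∨ (v ⇒ u) = max(1.00, 0.96) = 1.00
(As expected: a Ł∞-tautology — holds in every MV-chain.)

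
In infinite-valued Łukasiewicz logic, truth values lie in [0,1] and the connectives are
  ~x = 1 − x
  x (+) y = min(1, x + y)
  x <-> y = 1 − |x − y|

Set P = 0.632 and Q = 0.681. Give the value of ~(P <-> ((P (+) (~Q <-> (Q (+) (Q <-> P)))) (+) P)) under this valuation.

0.368

~Q = 1 − 0.681 = 0.319
Q <-> P = 1 − |0.681 − 0.632| = 1 − 0.049 = 0.951
Q (+) (Q <-> P) = min(1, 0.681 + 0.951) = min(1, 1.632) = 1.000
~Q <-> (Q (+) (Q <-> P)) = 1 − |0.319 − 1.000| = 1 − 0.681 = 0.319
P (+) (~Q <-> (Q (+) (Q <-> P))) = min(1, 0.632 + 0.319) = min(1, 0.951) = 0.951
(P (+) (~Q <-> (Q (+) (Q <-> P)))) (+) P = min(1, 0.951 + 0.632) = min(1, 1.583) = 1.000
P <-> ((P (+) (~Q <-> (Q (+) (Q <-> P)))) (+) P) = 1 − |0.632 − 1.000| = 1 − 0.368 = 0.632
~(P <-> ((P (+) (~Q <-> (Q (+) (Q <-> P)))) (+) P)) = 1 − 0.632 = 0.368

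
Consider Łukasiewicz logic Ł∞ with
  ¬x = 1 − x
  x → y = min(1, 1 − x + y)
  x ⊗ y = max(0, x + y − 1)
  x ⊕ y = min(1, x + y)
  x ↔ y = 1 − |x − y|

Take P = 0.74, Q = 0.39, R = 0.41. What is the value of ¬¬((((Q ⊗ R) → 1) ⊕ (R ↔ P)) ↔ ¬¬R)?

Q ⊗ R = max(0, 0.39 + 0.41 − 1) = max(0, -0.20) = 0.00
(Q ⊗ R) → 1 = min(1, 1 − 0.00 + 1.00) = min(1, 2.00) = 1.00
R ↔ P = 1 − |0.41 − 0.74| = 1 − 0.33 = 0.67
((Q ⊗ R) → 1) ⊕ (R ↔ P) = min(1, 1.00 + 0.67) = min(1, 1.67) = 1.00
¬R = 1 − 0.41 = 0.59
¬¬R = 1 − 0.59 = 0.41
(((Q ⊗ R) → 1) ⊕ (R ↔ P)) ↔ ¬¬R = 1 − |1.00 − 0.41| = 1 − 0.59 = 0.41
¬((((Q ⊗ R) → 1) ⊕ (R ↔ P)) ↔ ¬¬R) = 1 − 0.41 = 0.59
¬¬((((Q ⊗ R) → 1) ⊕ (R ↔ P)) ↔ ¬¬R) = 1 − 0.59 = 0.41

0.41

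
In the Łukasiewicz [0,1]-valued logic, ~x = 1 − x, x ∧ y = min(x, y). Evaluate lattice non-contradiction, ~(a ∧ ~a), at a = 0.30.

0.70

~a = 1 − 0.30 = 0.70
a ∧ ~a = min(0.30, 0.70) = 0.30
~(a ∧ ~a) = 1 − 0.30 = 0.70
(The value 0.70 < 1 shows this instance is not satisfied; not a Ł∞-tautology — its value is 1 − min(a, 1−a).)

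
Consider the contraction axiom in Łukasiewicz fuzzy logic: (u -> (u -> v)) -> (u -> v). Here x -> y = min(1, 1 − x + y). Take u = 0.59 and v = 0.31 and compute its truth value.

u -> v = min(1, 1 − 0.59 + 0.31) = min(1, 0.72) = 0.72
u -> (u -> v) = min(1, 1 − 0.59 + 0.72) = min(1, 1.13) = 1.00
(u -> (u -> v)) -> (u -> v) = min(1, 1 − 1.00 + 0.72) = min(1, 0.72) = 0.72
(The value 0.72 < 1 shows this instance is not satisfied; fails in Ł∞ (the t-norm is not idempotent).)

0.72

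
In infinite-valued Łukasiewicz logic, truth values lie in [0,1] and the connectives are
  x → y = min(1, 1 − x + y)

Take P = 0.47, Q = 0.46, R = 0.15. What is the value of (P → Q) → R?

P → Q = min(1, 1 − 0.47 + 0.46) = min(1, 0.99) = 0.99
(P → Q) → R = min(1, 1 − 0.99 + 0.15) = min(1, 0.16) = 0.16

0.16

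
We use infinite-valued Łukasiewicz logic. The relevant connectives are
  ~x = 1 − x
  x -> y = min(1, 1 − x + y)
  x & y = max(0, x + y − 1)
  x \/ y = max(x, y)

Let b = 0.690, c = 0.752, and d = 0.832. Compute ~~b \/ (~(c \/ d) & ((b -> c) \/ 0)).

~b = 1 − 0.690 = 0.310
~~b = 1 − 0.310 = 0.690
c \/ d = max(0.752, 0.832) = 0.832
~(c \/ d) = 1 − 0.832 = 0.168
b -> c = min(1, 1 − 0.690 + 0.752) = min(1, 1.062) = 1.000
(b -> c) \/ 0 = max(1.000, 0.000) = 1.000
~(c \/ d) & ((b -> c) \/ 0) = max(0, 0.168 + 1.000 − 1) = max(0, 0.168) = 0.168
~~b \/ (~(c \/ d) & ((b -> c) \/ 0)) = max(0.690, 0.168) = 0.690

0.690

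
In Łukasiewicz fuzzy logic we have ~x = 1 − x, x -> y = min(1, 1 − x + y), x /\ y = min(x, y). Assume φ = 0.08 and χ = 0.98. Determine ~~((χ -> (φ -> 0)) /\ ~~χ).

0.94

φ -> 0 = min(1, 1 − 0.08 + 0.00) = min(1, 0.92) = 0.92
χ -> (φ -> 0) = min(1, 1 − 0.98 + 0.92) = min(1, 0.94) = 0.94
~χ = 1 − 0.98 = 0.02
~~χ = 1 − 0.02 = 0.98
(χ -> (φ -> 0)) /\ ~~χ = min(0.94, 0.98) = 0.94
~((χ -> (φ -> 0)) /\ ~~χ) = 1 − 0.94 = 0.06
~~((χ -> (φ -> 0)) /\ ~~χ) = 1 − 0.06 = 0.94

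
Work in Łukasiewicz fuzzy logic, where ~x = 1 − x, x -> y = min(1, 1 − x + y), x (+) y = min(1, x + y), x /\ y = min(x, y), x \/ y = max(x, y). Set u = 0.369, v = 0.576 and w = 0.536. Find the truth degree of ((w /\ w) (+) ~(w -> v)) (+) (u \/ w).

w /\ w = min(0.536, 0.536) = 0.536
w -> v = min(1, 1 − 0.536 + 0.576) = min(1, 1.040) = 1.000
~(w -> v) = 1 − 1.000 = 0.000
(w /\ w) (+) ~(w -> v) = min(1, 0.536 + 0.000) = min(1, 0.536) = 0.536
u \/ w = max(0.369, 0.536) = 0.536
((w /\ w) (+) ~(w -> v)) (+) (u \/ w) = min(1, 0.536 + 0.536) = min(1, 1.072) = 1.000

1.000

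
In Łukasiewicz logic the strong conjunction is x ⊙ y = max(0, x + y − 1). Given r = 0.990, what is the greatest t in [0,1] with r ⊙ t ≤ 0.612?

0.622

The residuum of the Łukasiewicz t-norm gives the supremum: min(1, 1 − 0.990 + 0.612).
1 − 0.990 + 0.612 = 0.622, so t = min(1, 0.622) = 0.622.
Check: 0.990 ⊙ 0.622 = max(0, 0.612) = 0.612 ≤ 0.612.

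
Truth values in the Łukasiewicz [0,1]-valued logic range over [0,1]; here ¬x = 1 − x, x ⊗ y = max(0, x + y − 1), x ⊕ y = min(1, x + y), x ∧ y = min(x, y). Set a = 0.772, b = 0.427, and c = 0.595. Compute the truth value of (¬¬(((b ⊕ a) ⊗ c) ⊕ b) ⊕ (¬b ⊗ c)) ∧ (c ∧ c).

0.595

b ⊕ a = min(1, 0.427 + 0.772) = min(1, 1.199) = 1.000
(b ⊕ a) ⊗ c = max(0, 1.000 + 0.595 − 1) = max(0, 0.595) = 0.595
((b ⊕ a) ⊗ c) ⊕ b = min(1, 0.595 + 0.427) = min(1, 1.022) = 1.000
¬(((b ⊕ a) ⊗ c) ⊕ b) = 1 − 1.000 = 0.000
¬¬(((b ⊕ a) ⊗ c) ⊕ b) = 1 − 0.000 = 1.000
¬b = 1 − 0.427 = 0.573
¬b ⊗ c = max(0, 0.573 + 0.595 − 1) = max(0, 0.168) = 0.168
¬¬(((b ⊕ a) ⊗ c) ⊕ b) ⊕ (¬b ⊗ c) = min(1, 1.000 + 0.168) = min(1, 1.168) = 1.000
c ∧ c = min(0.595, 0.595) = 0.595
(¬¬(((b ⊕ a) ⊗ c) ⊕ b) ⊕ (¬b ⊗ c)) ∧ (c ∧ c) = min(1.000, 0.595) = 0.595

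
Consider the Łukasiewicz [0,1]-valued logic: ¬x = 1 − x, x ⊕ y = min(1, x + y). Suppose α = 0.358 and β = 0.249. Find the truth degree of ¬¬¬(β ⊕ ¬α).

0.109

¬α = 1 − 0.358 = 0.642
β ⊕ ¬α = min(1, 0.249 + 0.642) = min(1, 0.891) = 0.891
¬(β ⊕ ¬α) = 1 − 0.891 = 0.109
¬¬(β ⊕ ¬α) = 1 − 0.109 = 0.891
¬¬¬(β ⊕ ¬α) = 1 − 0.891 = 0.109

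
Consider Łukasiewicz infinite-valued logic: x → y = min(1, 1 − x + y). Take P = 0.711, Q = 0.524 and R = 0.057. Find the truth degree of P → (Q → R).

0.822

Q → R = min(1, 1 − 0.524 + 0.057) = min(1, 0.533) = 0.533
P → (Q → R) = min(1, 1 − 0.711 + 0.533) = min(1, 0.822) = 0.822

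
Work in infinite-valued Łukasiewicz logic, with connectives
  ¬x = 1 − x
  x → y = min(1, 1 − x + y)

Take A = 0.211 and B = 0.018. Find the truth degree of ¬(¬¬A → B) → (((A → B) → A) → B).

¬A = 1 − 0.211 = 0.789
¬¬A = 1 − 0.789 = 0.211
¬¬A → B = min(1, 1 − 0.211 + 0.018) = min(1, 0.807) = 0.807
¬(¬¬A → B) = 1 − 0.807 = 0.193
A → B = min(1, 1 − 0.211 + 0.018) = min(1, 0.807) = 0.807
(A → B) → A = min(1, 1 − 0.807 + 0.211) = min(1, 0.404) = 0.404
((A → B) → A) → B = min(1, 1 − 0.404 + 0.018) = min(1, 0.614) = 0.614
¬(¬¬A → B) → (((A → B) → A) → B) = min(1, 1 − 0.193 + 0.614) = min(1, 1.421) = 1.000

1.000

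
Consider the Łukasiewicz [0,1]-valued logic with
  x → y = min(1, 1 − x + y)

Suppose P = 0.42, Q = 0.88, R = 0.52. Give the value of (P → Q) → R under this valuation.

0.52

P → Q = min(1, 1 − 0.42 + 0.88) = min(1, 1.46) = 1.00
(P → Q) → R = min(1, 1 − 1.00 + 0.52) = min(1, 0.52) = 0.52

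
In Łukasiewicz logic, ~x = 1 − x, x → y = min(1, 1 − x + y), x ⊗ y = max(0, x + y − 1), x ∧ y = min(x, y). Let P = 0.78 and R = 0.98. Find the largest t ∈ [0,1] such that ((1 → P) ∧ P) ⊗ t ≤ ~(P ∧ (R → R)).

1 → P = min(1, 1 − 1.00 + 0.78) = min(1, 0.78) = 0.78
(1 → P) ∧ P = min(0.78, 0.78) = 0.78
So the left factor is (1 → P) ∧ P = 0.78.
R → R = min(1, 1 − 0.98 + 0.98) = min(1, 1.00) = 1.00
P ∧ (R → R) = min(0.78, 1.00) = 0.78
~(P ∧ (R → R)) = 1 − 0.78 = 0.22
So the right-hand bound is ~(P ∧ (R → R)) = 0.22.
The residuum of the Łukasiewicz t-norm gives the supremum: min(1, 1 − 0.78 + 0.22).
1 − 0.78 + 0.22 = 0.44, so t = min(1, 0.44) = 0.44.
Check: 0.78 ⊗ 0.44 = max(0, 0.22) = 0.22 ≤ 0.22.

0.44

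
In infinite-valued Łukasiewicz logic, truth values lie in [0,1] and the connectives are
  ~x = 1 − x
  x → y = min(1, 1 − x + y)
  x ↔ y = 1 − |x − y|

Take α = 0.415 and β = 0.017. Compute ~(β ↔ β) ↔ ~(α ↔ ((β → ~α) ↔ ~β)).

β ↔ β = 1 − |0.017 − 0.017| = 1 − 0.000 = 1.000
~(β ↔ β) = 1 − 1.000 = 0.000
~α = 1 − 0.415 = 0.585
β → ~α = min(1, 1 − 0.017 + 0.585) = min(1, 1.568) = 1.000
~β = 1 − 0.017 = 0.983
(β → ~α) ↔ ~β = 1 − |1.000 − 0.983| = 1 − 0.017 = 0.983
α ↔ ((β → ~α) ↔ ~β) = 1 − |0.415 − 0.983| = 1 − 0.568 = 0.432
~(α ↔ ((β → ~α) ↔ ~β)) = 1 − 0.432 = 0.568
~(β ↔ β) ↔ ~(α ↔ ((β → ~α) ↔ ~β)) = 1 − |0.000 − 0.568| = 1 − 0.568 = 0.432

0.432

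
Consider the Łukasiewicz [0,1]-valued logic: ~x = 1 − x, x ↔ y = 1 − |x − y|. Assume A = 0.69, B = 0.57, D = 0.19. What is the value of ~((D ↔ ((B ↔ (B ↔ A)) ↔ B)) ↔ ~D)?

0.50

B ↔ A = 1 − |0.57 − 0.69| = 1 − 0.12 = 0.88
B ↔ (B ↔ A) = 1 − |0.57 − 0.88| = 1 − 0.31 = 0.69
(B ↔ (B ↔ A)) ↔ B = 1 − |0.69 − 0.57| = 1 − 0.12 = 0.88
D ↔ ((B ↔ (B ↔ A)) ↔ B) = 1 − |0.19 − 0.88| = 1 − 0.69 = 0.31
~D = 1 − 0.19 = 0.81
(D ↔ ((B ↔ (B ↔ A)) ↔ B)) ↔ ~D = 1 − |0.31 − 0.81| = 1 − 0.50 = 0.50
~((D ↔ ((B ↔ (B ↔ A)) ↔ B)) ↔ ~D) = 1 − 0.50 = 0.50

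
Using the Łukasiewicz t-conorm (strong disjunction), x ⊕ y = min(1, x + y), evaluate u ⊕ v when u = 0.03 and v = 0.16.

0.19

u ⊕ v = min(1, 0.03 + 0.16) = min(1, 0.19) = 0.19
For comparison, the Gödel t-conorm max(x, y) would give 0.16.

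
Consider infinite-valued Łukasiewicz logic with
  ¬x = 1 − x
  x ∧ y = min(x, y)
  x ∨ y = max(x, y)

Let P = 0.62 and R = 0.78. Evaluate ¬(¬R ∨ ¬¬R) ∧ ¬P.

0.22

¬R = 1 − 0.78 = 0.22
¬¬R = 1 − 0.22 = 0.78
¬R ∨ ¬¬R = max(0.22, 0.78) = 0.78
¬(¬R ∨ ¬¬R) = 1 − 0.78 = 0.22
¬P = 1 − 0.62 = 0.38
¬(¬R ∨ ¬¬R) ∧ ¬P = min(0.22, 0.38) = 0.22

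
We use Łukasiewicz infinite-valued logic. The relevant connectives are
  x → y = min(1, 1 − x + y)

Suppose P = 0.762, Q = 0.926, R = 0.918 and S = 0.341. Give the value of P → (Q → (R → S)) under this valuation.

R → S = min(1, 1 − 0.918 + 0.341) = min(1, 0.423) = 0.423
Q → (R → S) = min(1, 1 − 0.926 + 0.423) = min(1, 0.497) = 0.497
P → (Q → (R → S)) = min(1, 1 − 0.762 + 0.497) = min(1, 0.735) = 0.735

0.735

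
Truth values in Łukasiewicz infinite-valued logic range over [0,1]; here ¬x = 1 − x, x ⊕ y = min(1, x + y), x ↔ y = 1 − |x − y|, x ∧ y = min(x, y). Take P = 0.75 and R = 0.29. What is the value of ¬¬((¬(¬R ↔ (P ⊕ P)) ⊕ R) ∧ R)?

¬R = 1 − 0.29 = 0.71
P ⊕ P = min(1, 0.75 + 0.75) = min(1, 1.50) = 1.00
¬R ↔ (P ⊕ P) = 1 − |0.71 − 1.00| = 1 − 0.29 = 0.71
¬(¬R ↔ (P ⊕ P)) = 1 − 0.71 = 0.29
¬(¬R ↔ (P ⊕ P)) ⊕ R = min(1, 0.29 + 0.29) = min(1, 0.58) = 0.58
(¬(¬R ↔ (P ⊕ P)) ⊕ R) ∧ R = min(0.58, 0.29) = 0.29
¬((¬(¬R ↔ (P ⊕ P)) ⊕ R) ∧ R) = 1 − 0.29 = 0.71
¬¬((¬(¬R ↔ (P ⊕ P)) ⊕ R) ∧ R) = 1 − 0.71 = 0.29

0.29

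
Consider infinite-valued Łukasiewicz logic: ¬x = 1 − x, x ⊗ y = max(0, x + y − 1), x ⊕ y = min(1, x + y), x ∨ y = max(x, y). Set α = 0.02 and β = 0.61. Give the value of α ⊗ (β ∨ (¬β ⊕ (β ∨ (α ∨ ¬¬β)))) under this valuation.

0.02

¬β = 1 − 0.61 = 0.39
¬¬β = 1 − 0.39 = 0.61
α ∨ ¬¬β = max(0.02, 0.61) = 0.61
β ∨ (α ∨ ¬¬β) = max(0.61, 0.61) = 0.61
¬β ⊕ (β ∨ (α ∨ ¬¬β)) = min(1, 0.39 + 0.61) = min(1, 1.00) = 1.00
β ∨ (¬β ⊕ (β ∨ (α ∨ ¬¬β))) = max(0.61, 1.00) = 1.00
α ⊗ (β ∨ (¬β ⊕ (β ∨ (α ∨ ¬¬β)))) = max(0, 0.02 + 1.00 − 1) = max(0, 0.02) = 0.02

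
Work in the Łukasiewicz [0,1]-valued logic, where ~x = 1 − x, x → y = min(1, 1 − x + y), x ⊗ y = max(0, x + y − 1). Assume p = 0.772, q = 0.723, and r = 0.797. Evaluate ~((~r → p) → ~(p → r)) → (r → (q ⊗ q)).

~r = 1 − 0.797 = 0.203
~r → p = min(1, 1 − 0.203 + 0.772) = min(1, 1.569) = 1.000
p → r = min(1, 1 − 0.772 + 0.797) = min(1, 1.025) = 1.000
~(p → r) = 1 − 1.000 = 0.000
(~r → p) → ~(p → r) = min(1, 1 − 1.000 + 0.000) = min(1, 0.000) = 0.000
~((~r → p) → ~(p → r)) = 1 − 0.000 = 1.000
q ⊗ q = max(0, 0.723 + 0.723 − 1) = max(0, 0.446) = 0.446
r → (q ⊗ q) = min(1, 1 − 0.797 + 0.446) = min(1, 0.649) = 0.649
~((~r → p) → ~(p → r)) → (r → (q ⊗ q)) = min(1, 1 − 1.000 + 0.649) = min(1, 0.649) = 0.649

0.649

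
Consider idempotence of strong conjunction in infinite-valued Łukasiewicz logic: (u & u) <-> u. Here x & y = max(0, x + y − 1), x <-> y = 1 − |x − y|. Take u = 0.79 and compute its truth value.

u & u = max(0, 0.79 + 0.79 − 1) = max(0, 0.58) = 0.58
(u & u) <-> u = 1 − |0.58 − 0.79| = 1 − 0.21 = 0.79
(The value 0.79 < 1 shows this instance is not satisfied; fails in Ł∞ since a ⊗ a = max(0, 2a−1) ≠ a in general.)

0.79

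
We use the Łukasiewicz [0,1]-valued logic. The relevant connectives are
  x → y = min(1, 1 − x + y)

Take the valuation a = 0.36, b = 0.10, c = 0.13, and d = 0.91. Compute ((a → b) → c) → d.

a → b = min(1, 1 − 0.36 + 0.10) = min(1, 0.74) = 0.74
(a → b) → c = min(1, 1 − 0.74 + 0.13) = min(1, 0.39) = 0.39
((a → b) → c) → d = min(1, 1 − 0.39 + 0.91) = min(1, 1.52) = 1.00

1.00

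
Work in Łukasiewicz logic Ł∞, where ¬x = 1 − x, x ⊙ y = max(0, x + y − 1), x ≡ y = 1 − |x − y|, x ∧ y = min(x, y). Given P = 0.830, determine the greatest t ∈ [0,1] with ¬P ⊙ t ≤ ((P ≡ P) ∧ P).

1.000

¬P = 1 − 0.830 = 0.170
So the left factor is ¬P = 0.170.
P ≡ P = 1 − |0.830 − 0.830| = 1 − 0.000 = 1.000
(P ≡ P) ∧ P = min(1.000, 0.830) = 0.830
So the right-hand bound is (P ≡ P) ∧ P = 0.830.
The residuum of the Łukasiewicz t-norm gives the supremum: min(1, 1 − 0.170 + 0.830).
1 − 0.170 + 0.830 = 1.660, so t = min(1, 1.660) = 1.000.
Check: 0.170 ⊙ 1.000 = max(0, 0.170) = 0.170 ≤ 0.830.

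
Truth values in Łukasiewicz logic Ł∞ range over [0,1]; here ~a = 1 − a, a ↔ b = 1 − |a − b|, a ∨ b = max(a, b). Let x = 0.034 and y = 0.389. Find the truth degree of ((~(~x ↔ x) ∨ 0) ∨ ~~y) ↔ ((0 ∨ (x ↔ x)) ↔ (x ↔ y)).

~x = 1 − 0.034 = 0.966
~x ↔ x = 1 − |0.966 − 0.034| = 1 − 0.932 = 0.068
~(~x ↔ x) = 1 − 0.068 = 0.932
~(~x ↔ x) ∨ 0 = max(0.932, 0.000) = 0.932
~y = 1 − 0.389 = 0.611
~~y = 1 − 0.611 = 0.389
(~(~x ↔ x) ∨ 0) ∨ ~~y = max(0.932, 0.389) = 0.932
x ↔ x = 1 − |0.034 − 0.034| = 1 − 0.000 = 1.000
0 ∨ (x ↔ x) = max(0.000, 1.000) = 1.000
x ↔ y = 1 − |0.034 − 0.389| = 1 − 0.355 = 0.645
(0 ∨ (x ↔ x)) ↔ (x ↔ y) = 1 − |1.000 − 0.645| = 1 − 0.355 = 0.645
((~(~x ↔ x) ∨ 0) ∨ ~~y) ↔ ((0 ∨ (x ↔ x)) ↔ (x ↔ y)) = 1 − |0.932 − 0.645| = 1 − 0.287 = 0.713

0.713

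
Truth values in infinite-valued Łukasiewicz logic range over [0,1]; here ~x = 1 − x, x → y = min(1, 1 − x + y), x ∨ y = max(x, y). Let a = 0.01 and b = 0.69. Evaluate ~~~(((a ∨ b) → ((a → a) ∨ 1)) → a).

0.99

a ∨ b = max(0.01, 0.69) = 0.69
a → a = min(1, 1 − 0.01 + 0.01) = min(1, 1.00) = 1.00
(a → a) ∨ 1 = max(1.00, 1.00) = 1.00
(a ∨ b) → ((a → a) ∨ 1) = min(1, 1 − 0.69 + 1.00) = min(1, 1.31) = 1.00
((a ∨ b) → ((a → a) ∨ 1)) → a = min(1, 1 − 1.00 + 0.01) = min(1, 0.01) = 0.01
~(((a ∨ b) → ((a → a) ∨ 1)) → a) = 1 − 0.01 = 0.99
~~(((a ∨ b) → ((a → a) ∨ 1)) → a) = 1 − 0.99 = 0.01
~~~(((a ∨ b) → ((a → a) ∨ 1)) → a) = 1 − 0.01 = 0.99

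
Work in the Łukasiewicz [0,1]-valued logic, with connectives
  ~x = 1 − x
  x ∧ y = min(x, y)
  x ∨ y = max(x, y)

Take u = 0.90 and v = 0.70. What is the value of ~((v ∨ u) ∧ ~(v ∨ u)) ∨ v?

0.90

v ∨ u = max(0.70, 0.90) = 0.90
~(v ∨ u) = 1 − 0.90 = 0.10
(v ∨ u) ∧ ~(v ∨ u) = min(0.90, 0.10) = 0.10
~((v ∨ u) ∧ ~(v ∨ u)) = 1 − 0.10 = 0.90
~((v ∨ u) ∧ ~(v ∨ u)) ∨ v = max(0.90, 0.70) = 0.90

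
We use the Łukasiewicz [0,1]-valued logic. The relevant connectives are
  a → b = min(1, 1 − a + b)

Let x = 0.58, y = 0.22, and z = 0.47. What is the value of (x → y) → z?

0.83

x → y = min(1, 1 − 0.58 + 0.22) = min(1, 0.64) = 0.64
(x → y) → z = min(1, 1 − 0.64 + 0.47) = min(1, 0.83) = 0.83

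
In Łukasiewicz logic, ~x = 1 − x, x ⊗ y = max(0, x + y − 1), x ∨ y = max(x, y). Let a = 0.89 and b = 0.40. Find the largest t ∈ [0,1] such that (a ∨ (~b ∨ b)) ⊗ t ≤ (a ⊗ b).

0.40

~b = 1 − 0.40 = 0.60
~b ∨ b = max(0.60, 0.40) = 0.60
a ∨ (~b ∨ b) = max(0.89, 0.60) = 0.89
So the left factor is a ∨ (~b ∨ b) = 0.89.
a ⊗ b = max(0, 0.89 + 0.40 − 1) = max(0, 0.29) = 0.29
So the right-hand bound is a ⊗ b = 0.29.
The residuum of the Łukasiewicz t-norm gives the supremum: min(1, 1 − 0.89 + 0.29).
1 − 0.89 + 0.29 = 0.40, so t = min(1, 0.40) = 0.40.
Check: 0.89 ⊗ 0.40 = max(0, 0.29) = 0.29 ≤ 0.29.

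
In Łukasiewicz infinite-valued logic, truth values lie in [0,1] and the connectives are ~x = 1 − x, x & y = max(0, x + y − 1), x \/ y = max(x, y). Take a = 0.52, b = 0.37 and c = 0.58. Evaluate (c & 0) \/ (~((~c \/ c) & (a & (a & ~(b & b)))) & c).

c & 0 = max(0, 0.58 + 0.00 − 1) = max(0, -0.42) = 0.00
~c = 1 − 0.58 = 0.42
~c \/ c = max(0.42, 0.58) = 0.58
b & b = max(0, 0.37 + 0.37 − 1) = max(0, -0.26) = 0.00
~(b & b) = 1 − 0.00 = 1.00
a & ~(b & b) = max(0, 0.52 + 1.00 − 1) = max(0, 0.52) = 0.52
a & (a & ~(b & b)) = max(0, 0.52 + 0.52 − 1) = max(0, 0.04) = 0.04
(~c \/ c) & (a & (a & ~(b & b))) = max(0, 0.58 + 0.04 − 1) = max(0, -0.38) = 0.00
~((~c \/ c) & (a & (a & ~(b & b)))) = 1 − 0.00 = 1.00
~((~c \/ c) & (a & (a & ~(b & b)))) & c = max(0, 1.00 + 0.58 − 1) = max(0, 0.58) = 0.58
(c & 0) \/ (~((~c \/ c) & (a & (a & ~(b & b)))) & c) = max(0.00, 0.58) = 0.58

0.58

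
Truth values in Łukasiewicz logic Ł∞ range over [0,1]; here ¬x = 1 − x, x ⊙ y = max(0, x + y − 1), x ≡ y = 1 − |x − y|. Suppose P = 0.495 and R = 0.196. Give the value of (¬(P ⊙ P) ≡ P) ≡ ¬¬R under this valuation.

0.701

P ⊙ P = max(0, 0.495 + 0.495 − 1) = max(0, -0.010) = 0.000
¬(P ⊙ P) = 1 − 0.000 = 1.000
¬(P ⊙ P) ≡ P = 1 − |1.000 − 0.495| = 1 − 0.505 = 0.495
¬R = 1 − 0.196 = 0.804
¬¬R = 1 − 0.804 = 0.196
(¬(P ⊙ P) ≡ P) ≡ ¬¬R = 1 − |0.495 − 0.196| = 1 − 0.299 = 0.701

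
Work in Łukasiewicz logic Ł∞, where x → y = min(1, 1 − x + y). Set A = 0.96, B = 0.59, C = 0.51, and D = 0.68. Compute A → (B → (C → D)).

1.00

C → D = min(1, 1 − 0.51 + 0.68) = min(1, 1.17) = 1.00
B → (C → D) = min(1, 1 − 0.59 + 1.00) = min(1, 1.41) = 1.00
A → (B → (C → D)) = min(1, 1 − 0.96 + 1.00) = min(1, 1.04) = 1.00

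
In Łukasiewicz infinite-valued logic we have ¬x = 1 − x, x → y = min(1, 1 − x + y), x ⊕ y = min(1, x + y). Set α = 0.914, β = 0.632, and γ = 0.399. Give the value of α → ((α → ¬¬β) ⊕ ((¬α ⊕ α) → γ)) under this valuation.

¬β = 1 − 0.632 = 0.368
¬¬β = 1 − 0.368 = 0.632
α → ¬¬β = min(1, 1 − 0.914 + 0.632) = min(1, 0.718) = 0.718
¬α = 1 − 0.914 = 0.086
¬α ⊕ α = min(1, 0.086 + 0.914) = min(1, 1.000) = 1.000
(¬α ⊕ α) → γ = min(1, 1 − 1.000 + 0.399) = min(1, 0.399) = 0.399
(α → ¬¬β) ⊕ ((¬α ⊕ α) → γ) = min(1, 0.718 + 0.399) = min(1, 1.117) = 1.000
α → ((α → ¬¬β) ⊕ ((¬α ⊕ α) → γ)) = min(1, 1 − 0.914 + 1.000) = min(1, 1.086) = 1.000

1.000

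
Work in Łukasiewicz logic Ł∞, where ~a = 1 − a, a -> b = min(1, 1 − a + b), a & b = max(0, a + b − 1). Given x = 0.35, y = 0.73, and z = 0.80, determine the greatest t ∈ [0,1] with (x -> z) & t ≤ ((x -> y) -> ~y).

x -> z = min(1, 1 − 0.35 + 0.80) = min(1, 1.45) = 1.00
So the left factor is x -> z = 1.00.
x -> y = min(1, 1 − 0.35 + 0.73) = min(1, 1.38) = 1.00
~y = 1 − 0.73 = 0.27
(x -> y) -> ~y = min(1, 1 − 1.00 + 0.27) = min(1, 0.27) = 0.27
So the right-hand bound is (x -> y) -> ~y = 0.27.
The residuum of the Łukasiewicz t-norm gives the supremum: min(1, 1 − 1.00 + 0.27).
1 − 1.00 + 0.27 = 0.27, so t = min(1, 0.27) = 0.27.
Check: 1.00 & 0.27 = max(0, 0.27) = 0.27 ≤ 0.27.

0.27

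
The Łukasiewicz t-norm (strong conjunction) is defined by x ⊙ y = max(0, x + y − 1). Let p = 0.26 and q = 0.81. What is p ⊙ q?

p ⊙ q = max(0, 0.26 + 0.81 − 1) = max(0, 0.07) = 0.07
For comparison, the Gödel (minimum) t-norm min(x, y) would give 0.26.

0.07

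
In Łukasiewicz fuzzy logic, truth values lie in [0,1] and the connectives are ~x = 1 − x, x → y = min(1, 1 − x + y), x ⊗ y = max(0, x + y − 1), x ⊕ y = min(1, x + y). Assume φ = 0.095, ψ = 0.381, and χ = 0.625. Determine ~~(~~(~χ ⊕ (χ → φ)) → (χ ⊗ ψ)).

~χ = 1 − 0.625 = 0.375
χ → φ = min(1, 1 − 0.625 + 0.095) = min(1, 0.470) = 0.470
~χ ⊕ (χ → φ) = min(1, 0.375 + 0.470) = min(1, 0.845) = 0.845
~(~χ ⊕ (χ → φ)) = 1 − 0.845 = 0.155
~~(~χ ⊕ (χ → φ)) = 1 − 0.155 = 0.845
χ ⊗ ψ = max(0, 0.625 + 0.381 − 1) = max(0, 0.006) = 0.006
~~(~χ ⊕ (χ → φ)) → (χ ⊗ ψ) = min(1, 1 − 0.845 + 0.006) = min(1, 0.161) = 0.161
~(~~(~χ ⊕ (χ → φ)) → (χ ⊗ ψ)) = 1 − 0.161 = 0.839
~~(~~(~χ ⊕ (χ → φ)) → (χ ⊗ ψ)) = 1 − 0.839 = 0.161

0.161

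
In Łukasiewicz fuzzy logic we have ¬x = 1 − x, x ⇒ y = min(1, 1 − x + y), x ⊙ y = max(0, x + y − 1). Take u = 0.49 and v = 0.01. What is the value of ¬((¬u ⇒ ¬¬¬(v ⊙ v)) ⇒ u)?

¬u = 1 − 0.49 = 0.51
v ⊙ v = max(0, 0.01 + 0.01 − 1) = max(0, -0.98) = 0.00
¬(v ⊙ v) = 1 − 0.00 = 1.00
¬¬(v ⊙ v) = 1 − 1.00 = 0.00
¬¬¬(v ⊙ v) = 1 − 0.00 = 1.00
¬u ⇒ ¬¬¬(v ⊙ v) = min(1, 1 − 0.51 + 1.00) = min(1, 1.49) = 1.00
(¬u ⇒ ¬¬¬(v ⊙ v)) ⇒ u = min(1, 1 − 1.00 + 0.49) = min(1, 0.49) = 0.49
¬((¬u ⇒ ¬¬¬(v ⊙ v)) ⇒ u) = 1 − 0.49 = 0.51

0.51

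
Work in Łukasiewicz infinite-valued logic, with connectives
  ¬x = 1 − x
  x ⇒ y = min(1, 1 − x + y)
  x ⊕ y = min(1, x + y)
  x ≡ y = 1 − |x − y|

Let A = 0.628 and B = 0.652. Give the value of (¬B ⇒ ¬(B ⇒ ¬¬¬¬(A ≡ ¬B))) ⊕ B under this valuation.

¬B = 1 − 0.652 = 0.348
A ≡ ¬B = 1 − |0.628 − 0.348| = 1 − 0.280 = 0.720
¬(A ≡ ¬B) = 1 − 0.720 = 0.280
¬¬(A ≡ ¬B) = 1 − 0.280 = 0.720
¬¬¬(A ≡ ¬B) = 1 − 0.720 = 0.280
¬¬¬¬(A ≡ ¬B) = 1 − 0.280 = 0.720
B ⇒ ¬¬¬¬(A ≡ ¬B) = min(1, 1 − 0.652 + 0.720) = min(1, 1.068) = 1.000
¬(B ⇒ ¬¬¬¬(A ≡ ¬B)) = 1 − 1.000 = 0.000
¬B ⇒ ¬(B ⇒ ¬¬¬¬(A ≡ ¬B)) = min(1, 1 − 0.348 + 0.000) = min(1, 0.652) = 0.652
(¬B ⇒ ¬(B ⇒ ¬¬¬¬(A ≡ ¬B))) ⊕ B = min(1, 0.652 + 0.652) = min(1, 1.304) = 1.000

1.000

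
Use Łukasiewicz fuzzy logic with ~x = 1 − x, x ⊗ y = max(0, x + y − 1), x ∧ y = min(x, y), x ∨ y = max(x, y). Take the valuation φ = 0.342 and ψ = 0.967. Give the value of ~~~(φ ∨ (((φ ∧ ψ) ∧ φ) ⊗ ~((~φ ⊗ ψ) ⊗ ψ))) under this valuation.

φ ∧ ψ = min(0.342, 0.967) = 0.342
(φ ∧ ψ) ∧ φ = min(0.342, 0.342) = 0.342
~φ = 1 − 0.342 = 0.658
~φ ⊗ ψ = max(0, 0.658 + 0.967 − 1) = max(0, 0.625) = 0.625
(~φ ⊗ ψ) ⊗ ψ = max(0, 0.625 + 0.967 − 1) = max(0, 0.592) = 0.592
~((~φ ⊗ ψ) ⊗ ψ) = 1 − 0.592 = 0.408
((φ ∧ ψ) ∧ φ) ⊗ ~((~φ ⊗ ψ) ⊗ ψ) = max(0, 0.342 + 0.408 − 1) = max(0, -0.250) = 0.000
φ ∨ (((φ ∧ ψ) ∧ φ) ⊗ ~((~φ ⊗ ψ) ⊗ ψ)) = max(0.342, 0.000) = 0.342
~(φ ∨ (((φ ∧ ψ) ∧ φ) ⊗ ~((~φ ⊗ ψ) ⊗ ψ))) = 1 − 0.342 = 0.658
~~(φ ∨ (((φ ∧ ψ) ∧ φ) ⊗ ~((~φ ⊗ ψ) ⊗ ψ))) = 1 − 0.658 = 0.342
~~~(φ ∨ (((φ ∧ ψ) ∧ φ) ⊗ ~((~φ ⊗ ψ) ⊗ ψ))) = 1 − 0.342 = 0.658

0.658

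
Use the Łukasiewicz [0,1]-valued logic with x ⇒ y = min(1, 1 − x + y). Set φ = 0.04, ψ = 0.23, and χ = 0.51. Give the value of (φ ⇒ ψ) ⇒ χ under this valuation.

0.51

φ ⇒ ψ = min(1, 1 − 0.04 + 0.23) = min(1, 1.19) = 1.00
(φ ⇒ ψ) ⇒ χ = min(1, 1 − 1.00 + 0.51) = min(1, 0.51) = 0.51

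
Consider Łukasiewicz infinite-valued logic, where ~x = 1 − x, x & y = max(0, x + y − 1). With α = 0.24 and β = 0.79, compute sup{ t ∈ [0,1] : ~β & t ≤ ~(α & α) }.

~β = 1 − 0.79 = 0.21
So the left factor is ~β = 0.21.
α & α = max(0, 0.24 + 0.24 − 1) = max(0, -0.52) = 0.00
~(α & α) = 1 − 0.00 = 1.00
So the right-hand bound is ~(α & α) = 1.00.
The residuum of the Łukasiewicz t-norm gives the supremum: min(1, 1 − 0.21 + 1.00).
1 − 0.21 + 1.00 = 1.79, so t = min(1, 1.79) = 1.00.
Check: 0.21 & 1.00 = max(0, 0.21) = 0.21 ≤ 1.00.

1.00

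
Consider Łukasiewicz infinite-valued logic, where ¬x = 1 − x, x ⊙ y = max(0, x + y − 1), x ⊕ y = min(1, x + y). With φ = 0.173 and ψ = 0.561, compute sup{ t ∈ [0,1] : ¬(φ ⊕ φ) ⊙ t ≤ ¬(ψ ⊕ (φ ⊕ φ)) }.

φ ⊕ φ = min(1, 0.173 + 0.173) = min(1, 0.346) = 0.346
¬(φ ⊕ φ) = 1 − 0.346 = 0.654
So the left factor is ¬(φ ⊕ φ) = 0.654.
ψ ⊕ (φ ⊕ φ) = min(1, 0.561 + 0.346) = min(1, 0.907) = 0.907
¬(ψ ⊕ (φ ⊕ φ)) = 1 − 0.907 = 0.093
So the right-hand bound is ¬(ψ ⊕ (φ ⊕ φ)) = 0.093.
The residuum of the Łukasiewicz t-norm gives the supremum: min(1, 1 − 0.654 + 0.093).
1 − 0.654 + 0.093 = 0.439, so t = min(1, 0.439) = 0.439.
Check: 0.654 ⊙ 0.439 = max(0, 0.093) = 0.093 ≤ 0.093.

0.439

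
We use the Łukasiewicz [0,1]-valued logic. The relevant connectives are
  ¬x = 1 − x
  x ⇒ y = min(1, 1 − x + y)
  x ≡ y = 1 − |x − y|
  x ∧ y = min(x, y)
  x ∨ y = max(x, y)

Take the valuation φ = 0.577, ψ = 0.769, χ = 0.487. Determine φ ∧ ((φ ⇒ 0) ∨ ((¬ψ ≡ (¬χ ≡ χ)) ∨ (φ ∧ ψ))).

φ ⇒ 0 = min(1, 1 − 0.577 + 0.000) = min(1, 0.423) = 0.423
¬ψ = 1 − 0.769 = 0.231
¬χ = 1 − 0.487 = 0.513
¬χ ≡ χ = 1 − |0.513 − 0.487| = 1 − 0.026 = 0.974
¬ψ ≡ (¬χ ≡ χ) = 1 − |0.231 − 0.974| = 1 − 0.743 = 0.257
φ ∧ ψ = min(0.577, 0.769) = 0.577
(¬ψ ≡ (¬χ ≡ χ)) ∨ (φ ∧ ψ) = max(0.257, 0.577) = 0.577
(φ ⇒ 0) ∨ ((¬ψ ≡ (¬χ ≡ χ)) ∨ (φ ∧ ψ)) = max(0.423, 0.577) = 0.577
φ ∧ ((φ ⇒ 0) ∨ ((¬ψ ≡ (¬χ ≡ χ)) ∨ (φ ∧ ψ))) = min(0.577, 0.577) = 0.577

0.577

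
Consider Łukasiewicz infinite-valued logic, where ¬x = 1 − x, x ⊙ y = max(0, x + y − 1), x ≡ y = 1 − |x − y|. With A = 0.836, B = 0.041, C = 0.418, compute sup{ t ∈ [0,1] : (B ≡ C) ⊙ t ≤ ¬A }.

B ≡ C = 1 − |0.041 − 0.418| = 1 − 0.377 = 0.623
So the left factor is B ≡ C = 0.623.
¬A = 1 − 0.836 = 0.164
So the right-hand bound is ¬A = 0.164.
The residuum of the Łukasiewicz t-norm gives the supremum: min(1, 1 − 0.623 + 0.164).
1 − 0.623 + 0.164 = 0.541, so t = min(1, 0.541) = 0.541.
Check: 0.623 ⊙ 0.541 = max(0, 0.164) = 0.164 ≤ 0.164.

0.541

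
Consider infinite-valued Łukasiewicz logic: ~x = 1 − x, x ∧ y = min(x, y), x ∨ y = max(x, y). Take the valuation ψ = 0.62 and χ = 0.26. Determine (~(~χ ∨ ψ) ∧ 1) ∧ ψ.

0.26

~χ = 1 − 0.26 = 0.74
~χ ∨ ψ = max(0.74, 0.62) = 0.74
~(~χ ∨ ψ) = 1 − 0.74 = 0.26
~(~χ ∨ ψ) ∧ 1 = min(0.26, 1.00) = 0.26
(~(~χ ∨ ψ) ∧ 1) ∧ ψ = min(0.26, 0.62) = 0.26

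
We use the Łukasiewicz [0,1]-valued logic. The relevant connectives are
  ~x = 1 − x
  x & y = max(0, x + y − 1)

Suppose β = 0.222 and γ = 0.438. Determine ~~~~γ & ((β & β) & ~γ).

~γ = 1 − 0.438 = 0.562
~~γ = 1 − 0.562 = 0.438
~~~γ = 1 − 0.438 = 0.562
~~~~γ = 1 − 0.562 = 0.438
β & β = max(0, 0.222 + 0.222 − 1) = max(0, -0.556) = 0.000
(β & β) & ~γ = max(0, 0.000 + 0.562 − 1) = max(0, -0.438) = 0.000
~~~~γ & ((β & β) & ~γ) = max(0, 0.438 + 0.000 − 1) = max(0, -0.562) = 0.000

0.000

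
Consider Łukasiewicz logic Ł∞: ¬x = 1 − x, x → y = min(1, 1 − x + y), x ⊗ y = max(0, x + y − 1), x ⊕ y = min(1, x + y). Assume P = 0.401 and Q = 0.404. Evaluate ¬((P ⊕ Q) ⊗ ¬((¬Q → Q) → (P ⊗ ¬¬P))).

0.387

P ⊕ Q = min(1, 0.401 + 0.404) = min(1, 0.805) = 0.805
¬Q = 1 − 0.404 = 0.596
¬Q → Q = min(1, 1 − 0.596 + 0.404) = min(1, 0.808) = 0.808
¬P = 1 − 0.401 = 0.599
¬¬P = 1 − 0.599 = 0.401
P ⊗ ¬¬P = max(0, 0.401 + 0.401 − 1) = max(0, -0.198) = 0.000
(¬Q → Q) → (P ⊗ ¬¬P) = min(1, 1 − 0.808 + 0.000) = min(1, 0.192) = 0.192
¬((¬Q → Q) → (P ⊗ ¬¬P)) = 1 − 0.192 = 0.808
(P ⊕ Q) ⊗ ¬((¬Q → Q) → (P ⊗ ¬¬P)) = max(0, 0.805 + 0.808 − 1) = max(0, 0.613) = 0.613
¬((P ⊕ Q) ⊗ ¬((¬Q → Q) → (P ⊗ ¬¬P))) = 1 − 0.613 = 0.387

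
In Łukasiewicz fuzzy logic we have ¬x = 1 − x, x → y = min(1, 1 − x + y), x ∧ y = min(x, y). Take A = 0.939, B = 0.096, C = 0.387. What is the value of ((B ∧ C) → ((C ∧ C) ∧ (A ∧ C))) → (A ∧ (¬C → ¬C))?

0.939

B ∧ C = min(0.096, 0.387) = 0.096
C ∧ C = min(0.387, 0.387) = 0.387
A ∧ C = min(0.939, 0.387) = 0.387
(C ∧ C) ∧ (A ∧ C) = min(0.387, 0.387) = 0.387
(B ∧ C) → ((C ∧ C) ∧ (A ∧ C)) = min(1, 1 − 0.096 + 0.387) = min(1, 1.291) = 1.000
¬C = 1 − 0.387 = 0.613
¬C → ¬C = min(1, 1 − 0.613 + 0.613) = min(1, 1.000) = 1.000
A ∧ (¬C → ¬C) = min(0.939, 1.000) = 0.939
((B ∧ C) → ((C ∧ C) ∧ (A ∧ C))) → (A ∧ (¬C → ¬C)) = min(1, 1 − 1.000 + 0.939) = min(1, 0.939) = 0.939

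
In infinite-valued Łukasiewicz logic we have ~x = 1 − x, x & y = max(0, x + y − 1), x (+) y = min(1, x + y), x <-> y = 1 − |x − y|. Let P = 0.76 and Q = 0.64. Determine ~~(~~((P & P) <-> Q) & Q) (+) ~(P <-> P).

P & P = max(0, 0.76 + 0.76 − 1) = max(0, 0.52) = 0.52
(P & P) <-> Q = 1 − |0.52 − 0.64| = 1 − 0.12 = 0.88
~((P & P) <-> Q) = 1 − 0.88 = 0.12
~~((P & P) <-> Q) = 1 − 0.12 = 0.88
~~((P & P) <-> Q) & Q = max(0, 0.88 + 0.64 − 1) = max(0, 0.52) = 0.52
~(~~((P & P) <-> Q) & Q) = 1 − 0.52 = 0.48
~~(~~((P & P) <-> Q) & Q) = 1 − 0.48 = 0.52
P <-> P = 1 − |0.76 − 0.76| = 1 − 0.00 = 1.00
~(P <-> P) = 1 − 1.00 = 0.00
~~(~~((P & P) <-> Q) & Q) (+) ~(P <-> P) = min(1, 0.52 + 0.00) = min(1, 0.52) = 0.52

0.52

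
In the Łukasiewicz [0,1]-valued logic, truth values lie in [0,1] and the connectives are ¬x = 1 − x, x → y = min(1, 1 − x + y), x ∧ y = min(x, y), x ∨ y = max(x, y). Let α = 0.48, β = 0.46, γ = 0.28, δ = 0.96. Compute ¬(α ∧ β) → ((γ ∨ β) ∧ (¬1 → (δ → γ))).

α ∧ β = min(0.48, 0.46) = 0.46
¬(α ∧ β) = 1 − 0.46 = 0.54
γ ∨ β = max(0.28, 0.46) = 0.46
¬1 = 1 − 1.00 = 0.00
δ → γ = min(1, 1 − 0.96 + 0.28) = min(1, 0.32) = 0.32
¬1 → (δ → γ) = min(1, 1 − 0.00 + 0.32) = min(1, 1.32) = 1.00
(γ ∨ β) ∧ (¬1 → (δ → γ)) = min(0.46, 1.00) = 0.46
¬(α ∧ β) → ((γ ∨ β) ∧ (¬1 → (δ → γ))) = min(1, 1 − 0.54 + 0.46) = min(1, 0.92) = 0.92

0.92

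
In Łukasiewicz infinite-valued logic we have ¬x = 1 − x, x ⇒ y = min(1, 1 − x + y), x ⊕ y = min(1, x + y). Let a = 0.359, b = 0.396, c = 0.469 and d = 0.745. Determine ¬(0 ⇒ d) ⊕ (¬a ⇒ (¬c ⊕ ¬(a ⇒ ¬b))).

0.890

0 ⇒ d = min(1, 1 − 0.000 + 0.745) = min(1, 1.745) = 1.000
¬(0 ⇒ d) = 1 − 1.000 = 0.000
¬a = 1 − 0.359 = 0.641
¬c = 1 − 0.469 = 0.531
¬b = 1 − 0.396 = 0.604
a ⇒ ¬b = min(1, 1 − 0.359 + 0.604) = min(1, 1.245) = 1.000
¬(a ⇒ ¬b) = 1 − 1.000 = 0.000
¬c ⊕ ¬(a ⇒ ¬b) = min(1, 0.531 + 0.000) = min(1, 0.531) = 0.531
¬a ⇒ (¬c ⊕ ¬(a ⇒ ¬b)) = min(1, 1 − 0.641 + 0.531) = min(1, 0.890) = 0.890
¬(0 ⇒ d) ⊕ (¬a ⇒ (¬c ⊕ ¬(a ⇒ ¬b))) = min(1, 0.000 + 0.890) = min(1, 0.890) = 0.890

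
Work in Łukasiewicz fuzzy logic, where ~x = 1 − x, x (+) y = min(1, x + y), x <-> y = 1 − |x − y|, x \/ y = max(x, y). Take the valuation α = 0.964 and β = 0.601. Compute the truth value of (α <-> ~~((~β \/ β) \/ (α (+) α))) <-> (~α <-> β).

0.471

~β = 1 − 0.601 = 0.399
~β \/ β = max(0.399, 0.601) = 0.601
α (+) α = min(1, 0.964 + 0.964) = min(1, 1.928) = 1.000
(~β \/ β) \/ (α (+) α) = max(0.601, 1.000) = 1.000
~((~β \/ β) \/ (α (+) α)) = 1 − 1.000 = 0.000
~~((~β \/ β) \/ (α (+) α)) = 1 − 0.000 = 1.000
α <-> ~~((~β \/ β) \/ (α (+) α)) = 1 − |0.964 − 1.000| = 1 − 0.036 = 0.964
~α = 1 − 0.964 = 0.036
~α <-> β = 1 − |0.036 − 0.601| = 1 − 0.565 = 0.435
(α <-> ~~((~β \/ β) \/ (α (+) α))) <-> (~α <-> β) = 1 − |0.964 − 0.435| = 1 − 0.529 = 0.471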